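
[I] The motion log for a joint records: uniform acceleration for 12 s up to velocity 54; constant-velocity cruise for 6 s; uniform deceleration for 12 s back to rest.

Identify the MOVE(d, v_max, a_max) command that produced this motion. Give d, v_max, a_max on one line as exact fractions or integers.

d=972 v_max=54 a_max=9/2

a_max = 54/12 = 9/2
d_a = ½·54·12 = 324; d_c = 54·6 = 324
d = 2·324 + 324 = 972
t_c = 6 > 0 → v_max = v_peak = 54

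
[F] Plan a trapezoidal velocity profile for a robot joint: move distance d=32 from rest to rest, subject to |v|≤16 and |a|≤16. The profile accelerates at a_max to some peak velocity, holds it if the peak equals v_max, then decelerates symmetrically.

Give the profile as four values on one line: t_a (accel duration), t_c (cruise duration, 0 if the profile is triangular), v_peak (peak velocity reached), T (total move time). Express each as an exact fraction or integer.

vₘ²/aₘ = 16²/16 = 16
32 ≥ 16 ⇒ cruise phase
t_a = 16/16 = 1; v_peak = 16
d_cruise = 32 − 16 = 16; t_c = 16/16 = 1
T = 2·1 + 1 = 3

t_a=1 t_c=1 v_peak=16 T=3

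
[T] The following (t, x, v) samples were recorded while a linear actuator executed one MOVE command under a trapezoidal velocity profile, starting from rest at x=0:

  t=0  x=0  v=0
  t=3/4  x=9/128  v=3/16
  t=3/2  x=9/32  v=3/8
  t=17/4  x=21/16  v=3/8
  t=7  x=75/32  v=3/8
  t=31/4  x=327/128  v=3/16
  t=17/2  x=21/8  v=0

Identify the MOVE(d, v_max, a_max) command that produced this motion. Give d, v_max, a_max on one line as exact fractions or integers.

final state: t=17/2, x=21/8, v=0 → d = 21/8
a_max = (3/16−0)/(3/4−0) = 1/4
max v = 3/8 over t∈[3/2,7] → v_max = 3/8
check: 3/8·(3/2+11/2) = 21/8 ✓

d=21/8 v_max=3/8 a_max=1/4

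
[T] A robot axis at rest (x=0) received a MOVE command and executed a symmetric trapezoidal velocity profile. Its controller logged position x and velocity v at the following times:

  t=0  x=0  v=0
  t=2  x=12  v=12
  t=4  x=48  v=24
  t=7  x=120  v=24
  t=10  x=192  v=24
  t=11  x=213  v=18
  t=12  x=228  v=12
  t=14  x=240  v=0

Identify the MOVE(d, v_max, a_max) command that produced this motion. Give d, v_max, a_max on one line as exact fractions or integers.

d=240 v_max=24 a_max=6

final state: t=14, x=240, v=0 → d = 240
a_max = (12−0)/(2−0) = 6
max v = 24 over t∈[4,10] → v_max = 24
check: 24·(4+6) = 240 ✓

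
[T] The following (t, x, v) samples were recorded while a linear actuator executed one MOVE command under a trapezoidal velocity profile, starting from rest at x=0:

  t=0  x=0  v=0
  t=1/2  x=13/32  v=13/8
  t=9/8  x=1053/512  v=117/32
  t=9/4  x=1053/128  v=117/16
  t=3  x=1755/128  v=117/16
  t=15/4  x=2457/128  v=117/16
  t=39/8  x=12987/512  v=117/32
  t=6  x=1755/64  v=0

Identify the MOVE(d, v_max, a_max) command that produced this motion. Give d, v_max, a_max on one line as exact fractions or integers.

final state: t=6, x=1755/64, v=0 → d = 1755/64
a_max = (13/8−0)/(1/2−0) = 13/4
max v = 117/16 over t∈[9/4,15/4] → v_max = 117/16
check: 117/16·(9/4+3/2) = 1755/64 ✓

d=1755/64 v_max=117/16 a_max=13/4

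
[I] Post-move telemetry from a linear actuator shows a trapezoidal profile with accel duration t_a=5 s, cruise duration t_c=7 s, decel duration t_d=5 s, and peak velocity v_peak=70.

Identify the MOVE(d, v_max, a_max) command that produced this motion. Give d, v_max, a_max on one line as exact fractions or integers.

d=840 v_max=70 a_max=14

a_max = 70/5 = 14
d_a = ½·70·5 = 175; d_c = 70·7 = 490
d = 2·175 + 490 = 840
t_c = 7 > 0 so v_max = 70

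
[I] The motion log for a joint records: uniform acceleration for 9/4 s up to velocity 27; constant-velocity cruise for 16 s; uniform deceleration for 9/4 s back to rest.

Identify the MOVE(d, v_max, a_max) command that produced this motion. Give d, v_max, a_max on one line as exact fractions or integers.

a_max = 27/(9/4) = 12
d_a = ½·27·9/4 = 243/8; d_c = 27·16 = 432
d = 2·243/8 + 432 = 1971/4
t_c = 16 > 0 → v_max = v_peak = 27

d=1971/4 v_max=27 a_max=12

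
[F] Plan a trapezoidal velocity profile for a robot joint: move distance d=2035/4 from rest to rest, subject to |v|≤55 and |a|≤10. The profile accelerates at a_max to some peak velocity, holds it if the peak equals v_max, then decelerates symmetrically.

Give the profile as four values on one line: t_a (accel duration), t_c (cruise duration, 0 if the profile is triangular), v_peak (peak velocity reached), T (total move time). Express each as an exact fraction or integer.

vₘ²/aₘ = 55²/10 = 605/2
2035/4 ≥ 605/2 → trapezoidal
t_a = 55/10 = 11/2; v_peak = 55
d_cruise = 2035/4 − 605/2 = 825/4; t_c = (825/4)/55 = 15/4
T = 2·11/2 + 15/4 = 59/4

t_a=11/2 t_c=15/4 v_peak=55 T=59/4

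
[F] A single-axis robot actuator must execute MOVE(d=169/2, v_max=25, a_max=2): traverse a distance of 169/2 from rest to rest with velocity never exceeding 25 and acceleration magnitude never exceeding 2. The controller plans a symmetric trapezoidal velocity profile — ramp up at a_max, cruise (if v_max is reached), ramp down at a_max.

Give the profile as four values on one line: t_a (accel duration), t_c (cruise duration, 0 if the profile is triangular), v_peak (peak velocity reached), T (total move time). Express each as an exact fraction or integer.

(v_max)²/a_max = 25²/2 = 625/2
169/2 < 625/2 ⇒ no cruise
v_peak = √(169/2·2) = √169 = 13
t_a = 13/2; t_c = 0
T = 2·13/2 = 13

t_a=13/2 t_c=0 v_peak=13 T=13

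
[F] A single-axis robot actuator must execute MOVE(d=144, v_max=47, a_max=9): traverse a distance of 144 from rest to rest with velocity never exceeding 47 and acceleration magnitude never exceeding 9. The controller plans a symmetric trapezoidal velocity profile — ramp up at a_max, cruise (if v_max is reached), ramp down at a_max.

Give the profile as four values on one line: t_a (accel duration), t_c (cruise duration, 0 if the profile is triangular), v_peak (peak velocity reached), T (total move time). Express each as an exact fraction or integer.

t_a=4 t_c=0 v_peak=36 T=8

vₘ²/aₘ = 47²/9 = 2209/9
144 < 2209/9 → triangular
v_peak = √(144·9) = √1296 = 36
t_a = 36/9 = 4; t_c = 0
T = 2·4 = 8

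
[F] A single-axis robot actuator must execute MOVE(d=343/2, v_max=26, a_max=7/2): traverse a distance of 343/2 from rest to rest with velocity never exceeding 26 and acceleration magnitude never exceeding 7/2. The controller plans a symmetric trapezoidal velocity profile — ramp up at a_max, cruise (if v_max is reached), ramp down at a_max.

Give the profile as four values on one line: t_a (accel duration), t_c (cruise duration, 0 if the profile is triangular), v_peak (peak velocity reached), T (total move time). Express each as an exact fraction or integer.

vₘ²/aₘ = 26²/(7/2) = 1352/7
343/2 < 1352/7 → triangular
v_peak = √(343/2·7/2) = √(2401/4) = 49/2
t_a = (49/2)/(7/2) = 7; t_c = 0
T = 2·7 = 14

t_a=7 t_c=0 v_peak=49/2 T=14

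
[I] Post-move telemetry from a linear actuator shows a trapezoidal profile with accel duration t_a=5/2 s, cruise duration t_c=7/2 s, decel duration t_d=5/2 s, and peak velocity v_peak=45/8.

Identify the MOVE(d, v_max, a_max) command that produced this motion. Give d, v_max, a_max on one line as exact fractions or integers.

a_max = (45/8)/(5/2) = 9/4
d_a = ½·45/8·5/2 = 225/32; d_c = 45/8·7/2 = 315/16
d = 2·225/32 + 315/16 = 135/4
t_c = 7/2 > 0 → v_max = v_peak = 45/8

d=135/4 v_max=45/8 a_max=9/4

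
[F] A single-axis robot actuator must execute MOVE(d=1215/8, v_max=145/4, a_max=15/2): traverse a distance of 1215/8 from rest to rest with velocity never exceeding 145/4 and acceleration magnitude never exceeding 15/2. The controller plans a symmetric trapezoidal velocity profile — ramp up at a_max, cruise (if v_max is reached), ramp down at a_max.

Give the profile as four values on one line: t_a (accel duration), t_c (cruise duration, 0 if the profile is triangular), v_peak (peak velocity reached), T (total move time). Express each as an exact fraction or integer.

vₘ²/aₘ = (145/4)²/(15/2) = 4205/24
1215/8 < 4205/24 so t_c = 0
v_peak = √(1215/8·15/2) = √(18225/16) = 135/4
t_a = (135/4)/(15/2) = 9/2; t_c = 0
T = 2·9/2 = 9

t_a=9/2 t_c=0 v_peak=135/4 T=9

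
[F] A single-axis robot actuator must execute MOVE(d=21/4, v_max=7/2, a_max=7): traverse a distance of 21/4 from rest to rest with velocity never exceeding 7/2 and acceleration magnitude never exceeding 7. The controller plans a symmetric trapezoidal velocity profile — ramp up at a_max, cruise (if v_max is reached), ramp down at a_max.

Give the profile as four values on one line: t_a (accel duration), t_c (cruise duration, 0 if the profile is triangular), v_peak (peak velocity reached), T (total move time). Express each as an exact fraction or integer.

t_a=1/2 t_c=1 v_peak=7/2 T=2

v_max²/a_max = (7/2)²/7 = 7/4
21/4 ≥ 7/4 → trapezoidal
t_a = (7/2)/7 = 1/2; v_peak = 7/2
d_cruise = 21/4 − 7/4 = 7/2; t_c = (7/2)/(7/2) = 1
T = 2·1/2 + 1 = 2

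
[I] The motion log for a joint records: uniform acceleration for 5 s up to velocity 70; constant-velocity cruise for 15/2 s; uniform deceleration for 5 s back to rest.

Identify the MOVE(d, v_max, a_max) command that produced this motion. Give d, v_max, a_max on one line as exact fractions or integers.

a_max = 70/5 = 14
d_a = ½·70·5 = 175; d_c = 70·15/2 = 525
d = 2·175 + 525 = 875
t_c = 15/2 > 0 so v_max = 70

d=875 v_max=70 a_max=14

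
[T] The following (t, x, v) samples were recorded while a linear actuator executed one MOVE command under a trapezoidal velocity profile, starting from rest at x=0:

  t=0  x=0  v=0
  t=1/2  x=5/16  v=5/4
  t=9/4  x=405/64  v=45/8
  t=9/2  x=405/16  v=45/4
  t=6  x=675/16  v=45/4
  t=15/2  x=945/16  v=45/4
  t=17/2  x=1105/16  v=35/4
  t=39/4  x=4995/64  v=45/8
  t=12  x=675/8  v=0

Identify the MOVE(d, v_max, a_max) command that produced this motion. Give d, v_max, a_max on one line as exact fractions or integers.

d=675/8 v_max=45/4 a_max=5/2

final state: t=12, x=675/8, v=0 → d = 675/8
a_max = (5/4−0)/(1/2−0) = 5/2
max v = 45/4 over t∈[9/2,15/2] → v_max = 45/4
check: 45/4·(9/2+3) = 675/8 ✓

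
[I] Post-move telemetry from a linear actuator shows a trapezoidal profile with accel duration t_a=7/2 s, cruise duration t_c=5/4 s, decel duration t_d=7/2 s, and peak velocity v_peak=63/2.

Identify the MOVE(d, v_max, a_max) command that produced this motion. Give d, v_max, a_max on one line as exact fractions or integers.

d=1197/8 v_max=63/2 a_max=9

a_max = (63/2)/(7/2) = 9
d_a = ½·63/2·7/2 = 441/8; d_c = 63/2·5/4 = 315/8
d = 2·441/8 + 315/8 = 1197/8
t_c = 5/4 > 0 → v_max = v_peak = 63/2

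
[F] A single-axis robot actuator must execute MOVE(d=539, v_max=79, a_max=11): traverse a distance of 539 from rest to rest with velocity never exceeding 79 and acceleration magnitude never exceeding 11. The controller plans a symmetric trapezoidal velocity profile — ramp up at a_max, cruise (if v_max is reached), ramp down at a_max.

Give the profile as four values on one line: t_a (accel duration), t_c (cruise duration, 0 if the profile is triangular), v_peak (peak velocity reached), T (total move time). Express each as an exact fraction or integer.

vₘ²/aₘ = 79²/11 = 6241/11
539 < 6241/11 → triangular
v_peak = √(539·11) = √5929 = 77
t_a = 77/11 = 7; t_c = 0
T = 2·7 = 14

t_a=7 t_c=0 v_peak=77 T=14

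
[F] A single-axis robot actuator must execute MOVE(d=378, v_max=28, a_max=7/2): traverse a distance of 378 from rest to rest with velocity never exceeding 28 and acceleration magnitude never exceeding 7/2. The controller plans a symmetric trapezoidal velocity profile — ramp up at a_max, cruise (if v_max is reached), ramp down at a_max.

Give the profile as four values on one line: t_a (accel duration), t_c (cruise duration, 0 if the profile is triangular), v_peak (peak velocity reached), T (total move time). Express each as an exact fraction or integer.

t_a=8 t_c=11/2 v_peak=28 T=43/2

vₘ²/aₘ = 28²/(7/2) = 224
378 ≥ 224 ⇒ cruise phase
t_a = 28/(7/2) = 8; v_peak = 28
d_cruise = 378 − 224 = 154; t_c = 154/28 = 11/2
T = 2·8 + 11/2 = 43/2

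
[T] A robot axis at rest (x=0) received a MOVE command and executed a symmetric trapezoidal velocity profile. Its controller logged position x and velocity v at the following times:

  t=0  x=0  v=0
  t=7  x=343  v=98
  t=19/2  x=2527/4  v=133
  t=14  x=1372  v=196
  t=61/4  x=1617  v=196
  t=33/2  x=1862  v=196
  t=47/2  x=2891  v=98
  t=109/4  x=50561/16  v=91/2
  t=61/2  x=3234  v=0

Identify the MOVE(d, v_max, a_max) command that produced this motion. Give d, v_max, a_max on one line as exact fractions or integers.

final state: t=61/2, x=3234, v=0 → d = 3234
a_max = (98−0)/(7−0) = 14
max v = 196 over t∈[14,33/2] → v_max = 196
check: 196·(14+5/2) = 3234 ✓

d=3234 v_max=196 a_max=14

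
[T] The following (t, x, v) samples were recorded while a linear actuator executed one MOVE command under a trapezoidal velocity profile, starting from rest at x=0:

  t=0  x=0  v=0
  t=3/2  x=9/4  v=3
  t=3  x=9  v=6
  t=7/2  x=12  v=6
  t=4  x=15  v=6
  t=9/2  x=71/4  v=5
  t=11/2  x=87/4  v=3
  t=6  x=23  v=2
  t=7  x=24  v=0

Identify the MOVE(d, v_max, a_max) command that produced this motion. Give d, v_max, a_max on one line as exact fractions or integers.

d=24 v_max=6 a_max=2

final state: t=7, x=24, v=0 → d = 24
a_max = (3−0)/(3/2−0) = 2
max v = 6 over t∈[3,4] → v_max = 6
check: 6·(3+1) = 24 ✓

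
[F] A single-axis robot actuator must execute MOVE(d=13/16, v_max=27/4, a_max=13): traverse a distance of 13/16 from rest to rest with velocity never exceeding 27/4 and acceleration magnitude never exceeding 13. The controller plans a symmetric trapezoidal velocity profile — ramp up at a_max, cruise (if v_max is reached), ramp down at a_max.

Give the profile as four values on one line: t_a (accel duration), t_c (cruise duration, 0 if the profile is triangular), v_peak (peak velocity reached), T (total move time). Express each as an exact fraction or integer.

t_a=1/4 t_c=0 v_peak=13/4 T=1/2

v_max²/a_max = (27/4)²/13 = 729/208
13/16 < 729/208 → triangular
v_peak = √(13/16·13) = √(169/16) = 13/4
t_a = (13/4)/13 = 1/4; t_c = 0
T = 2·1/4 = 1/2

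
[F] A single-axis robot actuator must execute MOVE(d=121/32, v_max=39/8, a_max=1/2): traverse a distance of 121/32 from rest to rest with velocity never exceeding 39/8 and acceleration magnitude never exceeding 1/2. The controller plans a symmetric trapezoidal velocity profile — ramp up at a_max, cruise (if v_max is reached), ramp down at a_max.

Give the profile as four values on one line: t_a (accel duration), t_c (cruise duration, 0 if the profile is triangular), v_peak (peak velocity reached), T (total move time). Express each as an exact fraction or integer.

vₘ²/aₘ = (39/8)²/(1/2) = 1521/32
121/32 < 1521/32 → triangular
v_peak = √(121/32·1/2) = √(121/64) = 11/8
t_a = (11/8)/(1/2) = 11/4; t_c = 0
T = 2·11/4 = 11/2

t_a=11/4 t_c=0 v_peak=11/8 T=11/2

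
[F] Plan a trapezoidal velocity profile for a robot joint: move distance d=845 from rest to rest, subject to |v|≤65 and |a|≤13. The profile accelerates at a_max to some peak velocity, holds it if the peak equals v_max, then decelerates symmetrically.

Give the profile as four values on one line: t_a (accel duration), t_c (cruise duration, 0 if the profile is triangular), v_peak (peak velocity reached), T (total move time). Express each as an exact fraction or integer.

t_a=5 t_c=8 v_peak=65 T=18

v_max²/a_max = 65²/13 = 325
845 ≥ 325 so v_max reached
t_a = 65/13 = 5; v_peak = 65
d_cruise = 845 − 325 = 520; t_c = 520/65 = 8
T = 2·5 + 8 = 18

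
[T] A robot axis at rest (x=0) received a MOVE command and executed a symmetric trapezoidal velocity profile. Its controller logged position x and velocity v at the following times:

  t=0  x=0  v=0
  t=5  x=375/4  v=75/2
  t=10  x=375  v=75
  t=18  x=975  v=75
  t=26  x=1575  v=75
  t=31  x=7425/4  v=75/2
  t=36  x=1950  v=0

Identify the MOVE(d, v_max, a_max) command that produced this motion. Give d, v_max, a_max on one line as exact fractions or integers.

final state: t=36, x=1950, v=0 → d = 1950
a_max = (75/2−0)/(5−0) = 15/2
max v = 75 over t∈[10,26] → v_max = 75
check: 75·(10+16) = 1950 ✓

d=1950 v_max=75 a_max=15/2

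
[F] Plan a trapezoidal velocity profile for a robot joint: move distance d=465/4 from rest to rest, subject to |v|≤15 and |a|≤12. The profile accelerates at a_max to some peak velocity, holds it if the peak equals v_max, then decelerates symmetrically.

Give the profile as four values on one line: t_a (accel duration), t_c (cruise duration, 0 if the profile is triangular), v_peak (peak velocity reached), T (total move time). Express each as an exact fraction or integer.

vₘ²/aₘ = 15²/12 = 75/4
465/4 ≥ 75/4 ⇒ cruise phase
t_a = 15/12 = 5/4; v_peak = 15
d_cruise = 465/4 − 75/4 = 195/2; t_c = (195/2)/15 = 13/2
T = 2·5/4 + 13/2 = 9

t_a=5/4 t_c=13/2 v_peak=15 T=9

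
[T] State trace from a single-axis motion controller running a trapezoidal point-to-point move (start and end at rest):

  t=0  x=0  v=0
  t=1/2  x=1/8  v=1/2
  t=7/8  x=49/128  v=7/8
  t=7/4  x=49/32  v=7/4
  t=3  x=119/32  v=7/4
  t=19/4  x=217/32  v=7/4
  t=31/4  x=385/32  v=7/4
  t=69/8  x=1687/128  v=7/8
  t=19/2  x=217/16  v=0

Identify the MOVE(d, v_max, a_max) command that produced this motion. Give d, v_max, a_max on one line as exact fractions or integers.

d=217/16 v_max=7/4 a_max=1

final state: t=19/2, x=217/16, v=0 → d = 217/16
a_max = (1/2−0)/(1/2−0) = 1
max v = 7/4 over t∈[7/4,31/4] → v_max = 7/4
check: 7/4·(7/4+6) = 217/16 ✓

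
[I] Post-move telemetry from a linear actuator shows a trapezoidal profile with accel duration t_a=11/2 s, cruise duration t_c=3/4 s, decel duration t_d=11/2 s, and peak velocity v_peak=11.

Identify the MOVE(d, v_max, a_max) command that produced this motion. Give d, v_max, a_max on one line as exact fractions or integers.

d=275/4 v_max=11 a_max=2

a_max = 11/(11/2) = 2
d_a = ½·11·11/2 = 121/4; d_c = 11·3/4 = 33/4
d = 2·121/4 + 33/4 = 275/4
t_c = 3/4 > 0 → v_max = v_peak = 11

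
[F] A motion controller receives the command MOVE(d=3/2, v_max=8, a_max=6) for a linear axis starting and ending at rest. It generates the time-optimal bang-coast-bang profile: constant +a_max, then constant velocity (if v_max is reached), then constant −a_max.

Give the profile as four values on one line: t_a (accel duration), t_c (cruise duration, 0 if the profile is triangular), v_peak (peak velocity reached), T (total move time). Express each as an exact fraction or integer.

(v_max)²/a_max = 8²/6 = 32/3
3/2 < 32/3 so t_c = 0
v_peak = √(3/2·6) = √9 = 3
t_a = 3/6 = 1/2; t_c = 0
T = 2·1/2 = 1

t_a=1/2 t_c=0 v_peak=3 T=1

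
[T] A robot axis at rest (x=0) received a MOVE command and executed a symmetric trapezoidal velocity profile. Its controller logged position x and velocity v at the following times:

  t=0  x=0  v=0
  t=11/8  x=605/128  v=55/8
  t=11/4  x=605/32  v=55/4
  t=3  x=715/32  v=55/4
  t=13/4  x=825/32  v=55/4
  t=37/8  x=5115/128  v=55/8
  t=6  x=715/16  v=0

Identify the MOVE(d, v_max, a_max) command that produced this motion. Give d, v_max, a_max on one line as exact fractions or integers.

final state: t=6, x=715/16, v=0 → d = 715/16
a_max = (55/8−0)/(11/8−0) = 5
max v = 55/4 over t∈[11/4,13/4] → v_max = 55/4
check: 55/4·(11/4+1/2) = 715/16 ✓

d=715/16 v_max=55/4 a_max=5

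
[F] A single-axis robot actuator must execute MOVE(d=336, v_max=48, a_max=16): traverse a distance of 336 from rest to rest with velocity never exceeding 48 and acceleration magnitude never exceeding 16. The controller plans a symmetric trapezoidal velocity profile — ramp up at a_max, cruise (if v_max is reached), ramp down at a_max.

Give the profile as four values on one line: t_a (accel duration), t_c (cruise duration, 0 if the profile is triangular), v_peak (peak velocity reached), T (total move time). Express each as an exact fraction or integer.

t_a=3 t_c=4 v_peak=48 T=10

v_max²/a_max = 48²/16 = 144
336 ≥ 144 → trapezoidal
t_a = 48/16 = 3; v_peak = 48
d_cruise = 336 − 144 = 192; t_c = 192/48 = 4
T = 2·3 + 4 = 10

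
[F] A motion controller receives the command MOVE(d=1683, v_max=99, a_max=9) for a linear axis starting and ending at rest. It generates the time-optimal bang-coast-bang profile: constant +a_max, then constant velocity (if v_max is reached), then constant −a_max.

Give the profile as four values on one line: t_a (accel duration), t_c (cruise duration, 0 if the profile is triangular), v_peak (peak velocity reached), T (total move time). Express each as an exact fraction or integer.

vₘ²/aₘ = 99²/9 = 1089
1683 ≥ 1089 → trapezoidal
t_a = 99/9 = 11; v_peak = 99
d_cruise = 1683 − 1089 = 594; t_c = 594/99 = 6
T = 2·11 + 6 = 28

t_a=11 t_c=6 v_peak=99 T=28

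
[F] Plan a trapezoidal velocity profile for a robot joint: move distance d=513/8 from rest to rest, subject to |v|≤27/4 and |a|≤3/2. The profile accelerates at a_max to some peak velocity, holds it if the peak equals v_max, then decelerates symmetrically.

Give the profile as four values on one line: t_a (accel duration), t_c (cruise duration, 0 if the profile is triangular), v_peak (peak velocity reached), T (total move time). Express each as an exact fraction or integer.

v_max²/a_max = (27/4)²/(3/2) = 243/8
513/8 ≥ 243/8 → trapezoidal
t_a = (27/4)/(3/2) = 9/2; v_peak = 27/4
d_cruise = 513/8 − 243/8 = 135/4; t_c = (135/4)/(27/4) = 5
T = 2·9/2 + 5 = 14

t_a=9/2 t_c=5 v_peak=27/4 T=14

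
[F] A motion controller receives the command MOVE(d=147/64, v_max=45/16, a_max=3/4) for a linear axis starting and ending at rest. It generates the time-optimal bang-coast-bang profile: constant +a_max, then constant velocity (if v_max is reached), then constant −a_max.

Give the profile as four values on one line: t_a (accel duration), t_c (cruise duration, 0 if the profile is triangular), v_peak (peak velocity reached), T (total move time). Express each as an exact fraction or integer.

t_a=7/4 t_c=0 v_peak=21/16 T=7/2

vₘ²/aₘ = (45/16)²/(3/4) = 675/64
147/64 < 675/64 → triangular
v_peak = √(147/64·3/4) = √(441/256) = 21/16
t_a = (21/16)/(3/4) = 7/4; t_c = 0
T = 2·7/4 = 7/2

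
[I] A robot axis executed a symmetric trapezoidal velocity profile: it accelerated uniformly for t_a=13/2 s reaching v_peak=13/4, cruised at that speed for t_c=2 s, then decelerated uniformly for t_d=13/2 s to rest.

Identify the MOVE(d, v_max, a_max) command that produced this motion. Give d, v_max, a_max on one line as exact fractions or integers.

d=221/8 v_max=13/4 a_max=1/2

a_max = (13/4)/(13/2) = 1/2
d_a = ½·13/4·13/2 = 169/16; d_c = 13/4·2 = 13/2
d = 2·169/16 + 13/2 = 221/8
t_c = 2 > 0 → v_max = v_peak = 13/4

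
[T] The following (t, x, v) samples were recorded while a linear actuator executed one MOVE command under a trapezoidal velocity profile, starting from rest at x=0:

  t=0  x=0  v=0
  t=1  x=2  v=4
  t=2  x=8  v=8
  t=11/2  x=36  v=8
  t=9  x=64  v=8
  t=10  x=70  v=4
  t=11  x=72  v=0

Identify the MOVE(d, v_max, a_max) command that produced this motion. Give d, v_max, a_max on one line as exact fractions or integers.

final state: t=11, x=72, v=0 → d = 72
a_max = (4−0)/(1−0) = 4
max v = 8 over t∈[2,9] → v_max = 8
check: 8·(2+7) = 72 ✓

d=72 v_max=8 a_max=4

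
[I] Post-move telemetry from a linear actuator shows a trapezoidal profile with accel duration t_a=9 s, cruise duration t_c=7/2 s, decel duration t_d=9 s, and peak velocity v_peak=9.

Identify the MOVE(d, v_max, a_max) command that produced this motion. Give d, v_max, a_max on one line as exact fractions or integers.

a_max = 9/9 = 1
d_a = ½·9·9 = 81/2; d_c = 9·7/2 = 63/2
d = 2·81/2 + 63/2 = 225/2
t_c = 7/2 > 0 so v_max = 9

d=225/2 v_max=9 a_max=1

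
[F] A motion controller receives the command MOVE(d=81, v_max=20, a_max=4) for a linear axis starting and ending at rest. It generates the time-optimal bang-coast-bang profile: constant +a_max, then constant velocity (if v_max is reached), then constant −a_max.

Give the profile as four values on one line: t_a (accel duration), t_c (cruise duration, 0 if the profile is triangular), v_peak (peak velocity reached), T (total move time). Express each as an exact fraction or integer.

(v_max)²/a_max = 20²/4 = 100
81 < 100 → triangular
v_peak = √(81·4) = √324 = 18
t_a = 18/4 = 9/2; t_c = 0
T = 2·9/2 = 9

t_a=9/2 t_c=0 v_peak=18 T=9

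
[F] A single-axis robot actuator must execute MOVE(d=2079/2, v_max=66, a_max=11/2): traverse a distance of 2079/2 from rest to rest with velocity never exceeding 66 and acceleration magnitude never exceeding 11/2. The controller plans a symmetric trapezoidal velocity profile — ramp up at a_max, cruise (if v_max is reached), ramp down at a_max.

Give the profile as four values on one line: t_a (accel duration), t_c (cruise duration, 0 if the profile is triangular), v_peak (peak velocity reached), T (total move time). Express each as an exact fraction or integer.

t_a=12 t_c=15/4 v_peak=66 T=111/4

v_max²/a_max = 66²/(11/2) = 792
2079/2 ≥ 792 → trapezoidal
t_a = 66/(11/2) = 12; v_peak = 66
d_cruise = 2079/2 − 792 = 495/2; t_c = (495/2)/66 = 15/4
T = 2·12 + 15/4 = 111/4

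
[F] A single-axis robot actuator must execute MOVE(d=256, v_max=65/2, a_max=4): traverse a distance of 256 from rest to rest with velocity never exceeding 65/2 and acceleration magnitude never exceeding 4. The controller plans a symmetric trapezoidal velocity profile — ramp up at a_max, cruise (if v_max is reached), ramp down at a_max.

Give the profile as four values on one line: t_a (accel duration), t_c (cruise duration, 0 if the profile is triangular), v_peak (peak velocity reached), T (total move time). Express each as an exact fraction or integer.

vₘ²/aₘ = (65/2)²/4 = 4225/16
256 < 4225/16 ⇒ no cruise
v_peak = √(256·4) = √1024 = 32
t_a = 32/4 = 8; t_c = 0
T = 2·8 = 16

t_a=8 t_c=0 v_peak=32 T=16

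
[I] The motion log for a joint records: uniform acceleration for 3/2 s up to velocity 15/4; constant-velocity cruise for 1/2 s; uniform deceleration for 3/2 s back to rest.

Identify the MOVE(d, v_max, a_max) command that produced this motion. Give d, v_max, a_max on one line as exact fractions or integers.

d=15/2 v_max=15/4 a_max=5/2

a_max = (15/4)/(3/2) = 5/2
d_a = ½·15/4·3/2 = 45/16; d_c = 15/4·1/2 = 15/8
d = 2·45/16 + 15/8 = 15/2
t_c = 1/2 > 0 → v_max = v_peak = 15/4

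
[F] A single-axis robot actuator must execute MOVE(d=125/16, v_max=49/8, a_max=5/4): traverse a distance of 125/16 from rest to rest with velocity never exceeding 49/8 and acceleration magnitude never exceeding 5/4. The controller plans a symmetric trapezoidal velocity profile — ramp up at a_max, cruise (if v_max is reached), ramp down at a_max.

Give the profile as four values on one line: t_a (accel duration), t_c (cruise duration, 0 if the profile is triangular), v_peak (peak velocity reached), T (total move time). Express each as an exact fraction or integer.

t_a=5/2 t_c=0 v_peak=25/8 T=5

v_max²/a_max = (49/8)²/(5/4) = 2401/80
125/16 < 2401/80 ⇒ no cruise
v_peak = √(125/16·5/4) = √(625/64) = 25/8
t_a = (25/8)/(5/4) = 5/2; t_c = 0
T = 2·5/2 = 5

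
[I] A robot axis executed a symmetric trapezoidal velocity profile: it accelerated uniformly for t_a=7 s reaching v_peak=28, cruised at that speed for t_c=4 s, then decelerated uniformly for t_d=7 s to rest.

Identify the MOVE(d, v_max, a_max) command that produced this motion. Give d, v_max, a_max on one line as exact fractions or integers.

d=308 v_max=28 a_max=4

a_max = 28/7 = 4
d_a = ½·28·7 = 98; d_c = 28·4 = 112
d = 2·98 + 112 = 308
t_c = 4 > 0 ⇒ limit active, v_max = 28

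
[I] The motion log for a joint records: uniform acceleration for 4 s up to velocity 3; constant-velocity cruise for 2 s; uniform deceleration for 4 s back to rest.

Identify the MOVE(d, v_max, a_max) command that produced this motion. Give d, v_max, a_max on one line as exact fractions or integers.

d=18 v_max=3 a_max=3/4

a_max = 3/4
d_a = ½·3·4 = 6; d_c = 3·2 = 6
d = 2·6 + 6 = 18
t_c = 2 > 0 ⇒ limit active, v_max = 3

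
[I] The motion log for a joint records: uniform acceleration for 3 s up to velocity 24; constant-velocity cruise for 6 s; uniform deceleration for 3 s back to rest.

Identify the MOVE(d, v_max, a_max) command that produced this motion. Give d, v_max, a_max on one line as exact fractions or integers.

d=216 v_max=24 a_max=8

a_max = 24/3 = 8
d_a = ½·24·3 = 36; d_c = 24·6 = 144
d = 2·36 + 144 = 216
t_c = 6 > 0 ⇒ limit active, v_max = 24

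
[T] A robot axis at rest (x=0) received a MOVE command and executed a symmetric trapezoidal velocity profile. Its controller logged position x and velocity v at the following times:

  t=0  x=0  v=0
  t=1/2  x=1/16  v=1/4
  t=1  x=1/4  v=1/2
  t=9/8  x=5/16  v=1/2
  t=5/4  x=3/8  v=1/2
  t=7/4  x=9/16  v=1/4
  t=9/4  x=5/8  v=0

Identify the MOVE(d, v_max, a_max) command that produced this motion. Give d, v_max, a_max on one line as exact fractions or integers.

d=5/8 v_max=1/2 a_max=1/2

final state: t=9/4, x=5/8, v=0 → d = 5/8
a_max = (1/4−0)/(1/2−0) = 1/2
max v = 1/2 over t∈[1,5/4] → v_max = 1/2
check: 1/2·(1+1/4) = 5/8 ✓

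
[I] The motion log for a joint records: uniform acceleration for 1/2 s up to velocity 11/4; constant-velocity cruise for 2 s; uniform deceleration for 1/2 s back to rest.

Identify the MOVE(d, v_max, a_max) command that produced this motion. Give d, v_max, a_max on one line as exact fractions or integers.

a_max = (11/4)/(1/2) = 11/2
d_a = ½·11/4·1/2 = 11/16; d_c = 11/4·2 = 11/2
d = 2·11/16 + 11/2 = 55/8
t_c = 2 > 0 ⇒ limit active, v_max = 11/4

d=55/8 v_max=11/4 a_max=11/2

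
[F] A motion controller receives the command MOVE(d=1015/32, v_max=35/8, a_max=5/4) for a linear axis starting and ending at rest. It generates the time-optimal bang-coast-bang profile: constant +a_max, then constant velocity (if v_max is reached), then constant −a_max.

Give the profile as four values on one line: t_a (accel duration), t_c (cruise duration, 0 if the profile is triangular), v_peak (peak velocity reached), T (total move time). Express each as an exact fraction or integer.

v_max²/a_max = (35/8)²/(5/4) = 245/16
1015/32 ≥ 245/16 → trapezoidal
t_a = (35/8)/(5/4) = 7/2; v_peak = 35/8
d_cruise = 1015/32 − 245/16 = 525/32; t_c = (525/32)/(35/8) = 15/4
T = 2·7/2 + 15/4 = 43/4

t_a=7/2 t_c=15/4 v_peak=35/8 T=43/4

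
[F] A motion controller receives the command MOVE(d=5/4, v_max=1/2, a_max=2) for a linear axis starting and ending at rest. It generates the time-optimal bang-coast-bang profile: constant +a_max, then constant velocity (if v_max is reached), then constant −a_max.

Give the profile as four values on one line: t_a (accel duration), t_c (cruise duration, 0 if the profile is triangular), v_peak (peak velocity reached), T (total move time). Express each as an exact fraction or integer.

t_a=1/4 t_c=9/4 v_peak=1/2 T=11/4

v_max²/a_max = (1/2)²/2 = 1/8
5/4 ≥ 1/8 ⇒ cruise phase
t_a = (1/2)/2 = 1/4; v_peak = 1/2
d_cruise = 5/4 − 1/8 = 9/8; t_c = (9/8)/(1/2) = 9/4
T = 2·1/4 + 9/4 = 11/4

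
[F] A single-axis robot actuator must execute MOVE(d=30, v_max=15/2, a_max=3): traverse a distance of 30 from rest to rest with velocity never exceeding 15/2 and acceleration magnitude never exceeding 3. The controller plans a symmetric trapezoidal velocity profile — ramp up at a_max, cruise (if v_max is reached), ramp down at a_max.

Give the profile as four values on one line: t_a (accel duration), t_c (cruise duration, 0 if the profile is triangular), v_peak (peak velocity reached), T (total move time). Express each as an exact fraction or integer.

t_a=5/2 t_c=3/2 v_peak=15/2 T=13/2

(v_max)²/a_max = (15/2)²/3 = 75/4
30 ≥ 75/4 → trapezoidal
t_a = (15/2)/3 = 5/2; v_peak = 15/2
d_cruise = 30 − 75/4 = 45/4; t_c = (45/4)/(15/2) = 3/2
T = 2·5/2 + 3/2 = 13/2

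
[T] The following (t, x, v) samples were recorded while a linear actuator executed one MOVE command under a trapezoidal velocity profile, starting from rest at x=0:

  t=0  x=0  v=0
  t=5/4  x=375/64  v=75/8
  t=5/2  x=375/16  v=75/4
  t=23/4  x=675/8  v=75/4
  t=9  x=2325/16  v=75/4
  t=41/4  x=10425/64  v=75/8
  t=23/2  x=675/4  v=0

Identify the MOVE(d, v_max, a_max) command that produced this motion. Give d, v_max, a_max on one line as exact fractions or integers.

final state: t=23/2, x=675/4, v=0 → d = 675/4
a_max = (75/8−0)/(5/4−0) = 15/2
max v = 75/4 over t∈[5/2,9] → v_max = 75/4
check: 75/4·(5/2+13/2) = 675/4 ✓

d=675/4 v_max=75/4 a_max=15/2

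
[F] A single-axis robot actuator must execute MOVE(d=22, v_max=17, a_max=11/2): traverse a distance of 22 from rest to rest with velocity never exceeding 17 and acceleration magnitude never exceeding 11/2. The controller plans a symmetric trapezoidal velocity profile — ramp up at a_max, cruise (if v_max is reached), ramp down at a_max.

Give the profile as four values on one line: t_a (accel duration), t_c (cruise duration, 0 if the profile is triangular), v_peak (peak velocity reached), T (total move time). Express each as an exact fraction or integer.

vₘ²/aₘ = 17²/(11/2) = 578/11
22 < 578/11 → triangular
v_peak = √(22·11/2) = √121 = 11
t_a = 11/(11/2) = 2; t_c = 0
T = 2·2 = 4

t_a=2 t_c=0 v_peak=11 T=4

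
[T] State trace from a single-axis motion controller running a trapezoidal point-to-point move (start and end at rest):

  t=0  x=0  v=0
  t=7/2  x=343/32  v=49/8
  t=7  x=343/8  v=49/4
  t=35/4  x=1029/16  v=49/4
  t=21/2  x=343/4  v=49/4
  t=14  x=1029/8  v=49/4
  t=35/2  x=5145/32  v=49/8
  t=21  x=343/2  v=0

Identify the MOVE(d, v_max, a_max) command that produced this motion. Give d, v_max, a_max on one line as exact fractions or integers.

d=343/2 v_max=49/4 a_max=7/4

final state: t=21, x=343/2, v=0 → d = 343/2
a_max = (49/8−0)/(7/2−0) = 7/4
max v = 49/4 over t∈[7,14] → v_max = 49/4
check: 49/4·(7+7) = 343/2 ✓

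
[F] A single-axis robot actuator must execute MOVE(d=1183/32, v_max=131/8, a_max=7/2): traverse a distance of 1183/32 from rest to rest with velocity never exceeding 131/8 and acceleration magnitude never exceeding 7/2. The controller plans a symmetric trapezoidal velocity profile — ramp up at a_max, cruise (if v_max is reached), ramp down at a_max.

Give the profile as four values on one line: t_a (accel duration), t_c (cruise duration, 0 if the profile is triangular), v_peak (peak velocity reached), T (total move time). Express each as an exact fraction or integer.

t_a=13/4 t_c=0 v_peak=91/8 T=13/2

v_max²/a_max = (131/8)²/(7/2) = 17161/224
1183/32 < 17161/224 ⇒ no cruise
v_peak = √(1183/32·7/2) = √(8281/64) = 91/8
t_a = (91/8)/(7/2) = 13/4; t_c = 0
T = 2·13/4 = 13/2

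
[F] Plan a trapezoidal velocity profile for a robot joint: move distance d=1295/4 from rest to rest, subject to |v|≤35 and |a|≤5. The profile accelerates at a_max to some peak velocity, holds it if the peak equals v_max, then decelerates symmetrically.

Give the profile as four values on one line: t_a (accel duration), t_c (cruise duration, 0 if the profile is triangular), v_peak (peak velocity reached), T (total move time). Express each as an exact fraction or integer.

(v_max)²/a_max = 35²/5 = 245
1295/4 ≥ 245 → trapezoidal
t_a = 35/5 = 7; v_peak = 35
d_cruise = 1295/4 − 245 = 315/4; t_c = (315/4)/35 = 9/4
T = 2·7 + 9/4 = 65/4

t_a=7 t_c=9/4 v_peak=35 T=65/4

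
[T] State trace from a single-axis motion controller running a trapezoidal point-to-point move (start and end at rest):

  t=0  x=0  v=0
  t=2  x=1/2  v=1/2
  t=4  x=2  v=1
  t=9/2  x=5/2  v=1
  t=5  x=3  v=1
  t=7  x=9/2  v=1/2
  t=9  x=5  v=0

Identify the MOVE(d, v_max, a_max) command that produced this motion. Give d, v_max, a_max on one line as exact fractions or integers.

d=5 v_max=1 a_max=1/4

final state: t=9, x=5, v=0 → d = 5
a_max = (1/2−0)/(2−0) = 1/4
max v = 1 over t∈[4,5] → v_max = 1
check: 1·(4+1) = 5 ✓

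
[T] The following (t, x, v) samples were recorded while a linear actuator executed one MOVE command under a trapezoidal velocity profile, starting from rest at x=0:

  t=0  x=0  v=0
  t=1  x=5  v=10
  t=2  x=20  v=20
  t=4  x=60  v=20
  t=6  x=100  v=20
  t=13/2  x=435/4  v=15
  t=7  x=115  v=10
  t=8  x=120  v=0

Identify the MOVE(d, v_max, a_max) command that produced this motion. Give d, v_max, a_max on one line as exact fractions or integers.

final state: t=8, x=120, v=0 → d = 120
a_max = (10−0)/(1−0) = 10
max v = 20 over t∈[2,6] → v_max = 20
check: 20·(2+4) = 120 ✓

d=120 v_max=20 a_max=10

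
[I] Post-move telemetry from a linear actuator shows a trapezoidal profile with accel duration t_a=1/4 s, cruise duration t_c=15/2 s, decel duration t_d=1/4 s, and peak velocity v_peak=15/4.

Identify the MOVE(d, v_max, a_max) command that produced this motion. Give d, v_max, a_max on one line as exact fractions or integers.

d=465/16 v_max=15/4 a_max=15

a_max = (15/4)/(1/4) = 15
d_a = ½·15/4·1/4 = 15/32; d_c = 15/4·15/2 = 225/8
d = 2·15/32 + 225/8 = 465/16
t_c = 15/2 > 0 so v_max = 15/4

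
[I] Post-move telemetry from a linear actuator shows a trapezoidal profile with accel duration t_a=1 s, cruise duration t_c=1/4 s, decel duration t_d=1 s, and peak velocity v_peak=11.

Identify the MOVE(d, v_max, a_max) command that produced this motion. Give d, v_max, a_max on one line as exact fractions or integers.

d=55/4 v_max=11 a_max=11

a_max = 11/1 = 11
d_a = ½·11·1 = 11/2; d_c = 11·1/4 = 11/4
d = 2·11/2 + 11/4 = 55/4
t_c = 1/4 > 0 ⇒ limit active, v_max = 11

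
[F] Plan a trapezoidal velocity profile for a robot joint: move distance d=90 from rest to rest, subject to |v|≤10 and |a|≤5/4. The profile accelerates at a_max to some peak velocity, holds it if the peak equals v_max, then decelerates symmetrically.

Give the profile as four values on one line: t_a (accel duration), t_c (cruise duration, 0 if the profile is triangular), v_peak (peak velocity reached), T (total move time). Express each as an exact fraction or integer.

v_max²/a_max = 10²/(5/4) = 80
90 ≥ 80 → trapezoidal
t_a = 10/(5/4) = 8; v_peak = 10
d_cruise = 90 − 80 = 10; t_c = 10/10 = 1
T = 2·8 + 1 = 17

t_a=8 t_c=1 v_peak=10 T=17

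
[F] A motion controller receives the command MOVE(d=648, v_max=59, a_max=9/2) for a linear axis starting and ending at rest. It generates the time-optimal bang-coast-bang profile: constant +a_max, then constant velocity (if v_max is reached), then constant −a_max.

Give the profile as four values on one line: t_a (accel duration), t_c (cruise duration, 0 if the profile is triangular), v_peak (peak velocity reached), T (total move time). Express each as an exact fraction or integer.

t_a=12 t_c=0 v_peak=54 T=24

vₘ²/aₘ = 59²/(9/2) = 6962/9
648 < 6962/9 → triangular
v_peak = √(648·9/2) = √2916 = 54
t_a = 54/(9/2) = 12; t_c = 0
T = 2·12 = 24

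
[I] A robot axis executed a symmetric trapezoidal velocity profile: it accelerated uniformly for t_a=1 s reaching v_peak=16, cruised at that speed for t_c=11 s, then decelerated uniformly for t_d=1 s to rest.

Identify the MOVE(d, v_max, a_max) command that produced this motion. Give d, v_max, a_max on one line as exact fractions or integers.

a_max = 16/1 = 16
d_a = ½·16·1 = 8; d_c = 16·11 = 176
d = 2·8 + 176 = 192
t_c = 11 > 0 ⇒ limit active, v_max = 16

d=192 v_max=16 a_max=16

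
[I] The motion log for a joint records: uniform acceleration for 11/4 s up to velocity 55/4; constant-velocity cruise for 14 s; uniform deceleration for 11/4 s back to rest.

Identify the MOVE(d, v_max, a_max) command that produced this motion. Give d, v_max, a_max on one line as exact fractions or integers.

d=3685/16 v_max=55/4 a_max=5

a_max = (55/4)/(11/4) = 5
d_a = ½·55/4·11/4 = 605/32; d_c = 55/4·14 = 385/2
d = 2·605/32 + 385/2 = 3685/16
t_c = 14 > 0 ⇒ limit active, v_max = 55/4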